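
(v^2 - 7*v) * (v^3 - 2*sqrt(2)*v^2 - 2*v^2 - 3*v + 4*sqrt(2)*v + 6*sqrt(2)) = v^5 - 9*v^4 - 2*sqrt(2)*v^4 + 11*v^3 + 18*sqrt(2)*v^3 - 22*sqrt(2)*v^2 + 21*v^2 - 42*sqrt(2)*v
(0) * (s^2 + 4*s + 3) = 0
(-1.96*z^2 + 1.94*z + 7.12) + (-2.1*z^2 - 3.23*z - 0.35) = -4.06*z^2 - 1.29*z + 6.77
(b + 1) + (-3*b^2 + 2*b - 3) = -3*b^2 + 3*b - 2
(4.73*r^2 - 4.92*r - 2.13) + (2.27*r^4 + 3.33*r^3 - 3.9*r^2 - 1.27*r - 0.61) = 2.27*r^4 + 3.33*r^3 + 0.830000000000001*r^2 - 6.19*r - 2.74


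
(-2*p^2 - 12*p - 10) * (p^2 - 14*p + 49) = -2*p^4 + 16*p^3 + 60*p^2 - 448*p - 490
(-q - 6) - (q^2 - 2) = -q^2 - q - 4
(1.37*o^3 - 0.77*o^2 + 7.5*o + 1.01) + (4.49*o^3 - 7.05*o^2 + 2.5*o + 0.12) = 5.86*o^3 - 7.82*o^2 + 10.0*o + 1.13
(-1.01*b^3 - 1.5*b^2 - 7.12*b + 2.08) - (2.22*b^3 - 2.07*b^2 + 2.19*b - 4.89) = -3.23*b^3 + 0.57*b^2 - 9.31*b + 6.97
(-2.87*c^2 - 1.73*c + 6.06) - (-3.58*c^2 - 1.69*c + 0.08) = 0.71*c^2 - 0.04*c + 5.98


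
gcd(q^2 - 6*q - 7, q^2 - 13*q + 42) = q - 7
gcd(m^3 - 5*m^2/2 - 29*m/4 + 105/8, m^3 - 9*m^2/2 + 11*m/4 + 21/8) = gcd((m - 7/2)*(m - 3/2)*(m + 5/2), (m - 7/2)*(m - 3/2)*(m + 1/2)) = m^2 - 5*m + 21/4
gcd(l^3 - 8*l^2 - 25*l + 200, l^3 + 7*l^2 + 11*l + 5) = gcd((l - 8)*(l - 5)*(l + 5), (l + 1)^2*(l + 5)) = l + 5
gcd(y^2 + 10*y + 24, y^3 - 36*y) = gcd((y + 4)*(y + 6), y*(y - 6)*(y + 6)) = y + 6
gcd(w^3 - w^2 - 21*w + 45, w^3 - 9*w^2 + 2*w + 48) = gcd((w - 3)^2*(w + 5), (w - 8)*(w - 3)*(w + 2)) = w - 3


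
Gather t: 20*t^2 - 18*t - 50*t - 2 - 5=20*t^2 - 68*t - 7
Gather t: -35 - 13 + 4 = -44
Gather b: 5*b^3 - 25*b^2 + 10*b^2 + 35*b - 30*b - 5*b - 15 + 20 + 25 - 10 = 5*b^3 - 15*b^2 + 20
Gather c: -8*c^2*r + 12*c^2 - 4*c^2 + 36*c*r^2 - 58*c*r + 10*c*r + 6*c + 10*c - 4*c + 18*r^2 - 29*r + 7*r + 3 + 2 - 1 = c^2*(8 - 8*r) + c*(36*r^2 - 48*r + 12) + 18*r^2 - 22*r + 4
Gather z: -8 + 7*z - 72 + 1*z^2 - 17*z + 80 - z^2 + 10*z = 0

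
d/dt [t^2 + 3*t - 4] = 2*t + 3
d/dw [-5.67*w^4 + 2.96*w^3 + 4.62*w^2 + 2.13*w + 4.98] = -22.68*w^3 + 8.88*w^2 + 9.24*w + 2.13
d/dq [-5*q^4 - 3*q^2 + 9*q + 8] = -20*q^3 - 6*q + 9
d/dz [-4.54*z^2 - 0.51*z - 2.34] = -9.08*z - 0.51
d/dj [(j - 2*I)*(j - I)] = 2*j - 3*I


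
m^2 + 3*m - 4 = (m - 1)*(m + 4)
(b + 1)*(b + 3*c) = b^2 + 3*b*c + b + 3*c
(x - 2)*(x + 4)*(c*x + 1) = c*x^3 + 2*c*x^2 - 8*c*x + x^2 + 2*x - 8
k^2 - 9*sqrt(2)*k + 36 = (k - 6*sqrt(2))*(k - 3*sqrt(2))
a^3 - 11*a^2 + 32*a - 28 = (a - 7)*(a - 2)^2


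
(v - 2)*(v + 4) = v^2 + 2*v - 8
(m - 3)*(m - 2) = m^2 - 5*m + 6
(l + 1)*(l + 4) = l^2 + 5*l + 4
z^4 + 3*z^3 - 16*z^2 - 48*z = z*(z - 4)*(z + 3)*(z + 4)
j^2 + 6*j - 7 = (j - 1)*(j + 7)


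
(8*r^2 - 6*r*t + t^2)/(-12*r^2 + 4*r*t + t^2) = (-4*r + t)/(6*r + t)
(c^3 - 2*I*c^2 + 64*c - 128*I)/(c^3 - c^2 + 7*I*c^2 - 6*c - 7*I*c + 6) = (c^3 - 2*I*c^2 + 64*c - 128*I)/(c^3 + c^2*(-1 + 7*I) - c*(6 + 7*I) + 6)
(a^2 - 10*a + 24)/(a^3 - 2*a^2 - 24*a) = (a - 4)/(a*(a + 4))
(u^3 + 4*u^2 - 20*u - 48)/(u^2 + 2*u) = u + 2 - 24/u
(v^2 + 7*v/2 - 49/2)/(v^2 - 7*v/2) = (v + 7)/v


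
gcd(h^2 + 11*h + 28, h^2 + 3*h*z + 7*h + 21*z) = h + 7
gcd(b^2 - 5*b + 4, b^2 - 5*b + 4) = b^2 - 5*b + 4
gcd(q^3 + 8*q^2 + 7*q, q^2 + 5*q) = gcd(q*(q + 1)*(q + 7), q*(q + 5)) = q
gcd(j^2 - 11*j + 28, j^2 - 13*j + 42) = j - 7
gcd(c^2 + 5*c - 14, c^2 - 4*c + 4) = c - 2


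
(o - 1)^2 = o^2 - 2*o + 1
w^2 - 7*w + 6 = (w - 6)*(w - 1)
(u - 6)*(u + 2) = u^2 - 4*u - 12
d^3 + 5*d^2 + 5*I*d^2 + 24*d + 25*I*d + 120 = (d + 5)*(d - 3*I)*(d + 8*I)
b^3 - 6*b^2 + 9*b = b*(b - 3)^2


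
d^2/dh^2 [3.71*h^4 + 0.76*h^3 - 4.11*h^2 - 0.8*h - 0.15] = 44.52*h^2 + 4.56*h - 8.22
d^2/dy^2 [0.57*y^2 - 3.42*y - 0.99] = 1.14000000000000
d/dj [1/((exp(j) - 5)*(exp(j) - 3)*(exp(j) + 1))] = -((exp(j) - 5)*(exp(j) - 3) + (exp(j) - 5)*(exp(j) + 1) + (exp(j) - 3)*(exp(j) + 1))/(4*(exp(j) - 5)^2*(exp(j) - 3)^2*cosh(j/2)^2)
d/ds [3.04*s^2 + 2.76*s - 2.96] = 6.08*s + 2.76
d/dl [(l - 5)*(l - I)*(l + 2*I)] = 3*l^2 + 2*l*(-5 + I) + 2 - 5*I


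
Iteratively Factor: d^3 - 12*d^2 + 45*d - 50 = (d - 5)*(d^2 - 7*d + 10) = (d - 5)^2*(d - 2)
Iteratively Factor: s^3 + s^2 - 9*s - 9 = (s + 1)*(s^2 - 9) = (s + 1)*(s + 3)*(s - 3)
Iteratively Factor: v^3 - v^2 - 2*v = (v - 2)*(v^2 + v) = v*(v - 2)*(v + 1)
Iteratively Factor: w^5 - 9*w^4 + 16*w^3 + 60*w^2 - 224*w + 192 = (w - 2)*(w^4 - 7*w^3 + 2*w^2 + 64*w - 96) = (w - 2)^2*(w^3 - 5*w^2 - 8*w + 48) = (w - 4)*(w - 2)^2*(w^2 - w - 12) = (w - 4)^2*(w - 2)^2*(w + 3)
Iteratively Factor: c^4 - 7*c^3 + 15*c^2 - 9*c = (c)*(c^3 - 7*c^2 + 15*c - 9) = c*(c - 1)*(c^2 - 6*c + 9) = c*(c - 3)*(c - 1)*(c - 3)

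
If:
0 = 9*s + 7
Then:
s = -7/9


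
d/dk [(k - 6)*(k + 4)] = 2*k - 2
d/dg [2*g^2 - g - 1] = 4*g - 1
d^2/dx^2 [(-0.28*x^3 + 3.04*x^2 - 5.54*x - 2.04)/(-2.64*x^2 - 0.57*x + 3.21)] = (-1.77635683940025e-15*x^5 + 91.2999600000001*x^3 - 72.339048*x^2 + 317.418696*x - 6.474708)/(18.399744*x^6 + 11.918016*x^5 - 64.54404*x^4 - 28.797255*x^3 + 78.479685*x^2 + 17.620011*x - 33.076161)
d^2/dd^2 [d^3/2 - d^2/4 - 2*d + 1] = 3*d - 1/2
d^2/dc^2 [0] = 0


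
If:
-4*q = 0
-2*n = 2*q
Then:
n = 0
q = 0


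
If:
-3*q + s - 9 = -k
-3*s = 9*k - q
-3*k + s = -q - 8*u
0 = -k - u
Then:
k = -3/10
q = -63/20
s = -3/20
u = 3/10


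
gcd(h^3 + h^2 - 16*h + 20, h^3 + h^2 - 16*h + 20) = h^3 + h^2 - 16*h + 20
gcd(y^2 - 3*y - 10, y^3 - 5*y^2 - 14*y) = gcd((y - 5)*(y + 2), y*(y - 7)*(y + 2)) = y + 2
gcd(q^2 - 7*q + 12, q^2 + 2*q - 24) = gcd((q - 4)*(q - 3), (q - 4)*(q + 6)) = q - 4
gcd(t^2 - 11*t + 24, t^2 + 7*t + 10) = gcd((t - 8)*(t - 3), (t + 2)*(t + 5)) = 1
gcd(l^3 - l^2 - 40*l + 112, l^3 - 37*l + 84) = l^2 + 3*l - 28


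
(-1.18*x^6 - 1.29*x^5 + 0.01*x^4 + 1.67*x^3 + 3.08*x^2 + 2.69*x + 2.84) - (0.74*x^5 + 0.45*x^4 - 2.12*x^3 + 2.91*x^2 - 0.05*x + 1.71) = -1.18*x^6 - 2.03*x^5 - 0.44*x^4 + 3.79*x^3 + 0.17*x^2 + 2.74*x + 1.13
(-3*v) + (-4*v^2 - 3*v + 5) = -4*v^2 - 6*v + 5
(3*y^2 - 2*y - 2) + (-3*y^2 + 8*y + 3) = 6*y + 1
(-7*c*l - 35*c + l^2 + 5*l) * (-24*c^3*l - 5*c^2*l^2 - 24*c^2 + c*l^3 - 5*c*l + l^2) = 168*c^4*l^2 + 840*c^4*l + 11*c^3*l^3 + 55*c^3*l^2 + 168*c^3*l + 840*c^3 - 12*c^2*l^4 - 60*c^2*l^3 + 11*c^2*l^2 + 55*c^2*l + c*l^5 + 5*c*l^4 - 12*c*l^3 - 60*c*l^2 + l^4 + 5*l^3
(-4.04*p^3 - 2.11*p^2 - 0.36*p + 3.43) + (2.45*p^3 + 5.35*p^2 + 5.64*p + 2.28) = -1.59*p^3 + 3.24*p^2 + 5.28*p + 5.71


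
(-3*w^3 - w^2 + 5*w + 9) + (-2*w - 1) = -3*w^3 - w^2 + 3*w + 8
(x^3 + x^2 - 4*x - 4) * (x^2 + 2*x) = x^5 + 3*x^4 - 2*x^3 - 12*x^2 - 8*x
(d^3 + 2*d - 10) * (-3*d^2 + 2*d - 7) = -3*d^5 + 2*d^4 - 13*d^3 + 34*d^2 - 34*d + 70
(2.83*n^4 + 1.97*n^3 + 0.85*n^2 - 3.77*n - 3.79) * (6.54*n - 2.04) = 18.5082*n^5 + 7.1106*n^4 + 1.5402*n^3 - 26.3898*n^2 - 17.0958*n + 7.7316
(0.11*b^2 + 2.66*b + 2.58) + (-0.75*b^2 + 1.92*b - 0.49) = -0.64*b^2 + 4.58*b + 2.09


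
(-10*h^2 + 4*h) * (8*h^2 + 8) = -80*h^4 + 32*h^3 - 80*h^2 + 32*h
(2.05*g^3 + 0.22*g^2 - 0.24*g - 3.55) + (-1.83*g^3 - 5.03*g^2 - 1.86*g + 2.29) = 0.22*g^3 - 4.81*g^2 - 2.1*g - 1.26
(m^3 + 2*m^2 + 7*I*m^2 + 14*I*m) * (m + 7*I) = m^4 + 2*m^3 + 14*I*m^3 - 49*m^2 + 28*I*m^2 - 98*m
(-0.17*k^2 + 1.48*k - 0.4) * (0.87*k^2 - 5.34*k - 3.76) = -0.1479*k^4 + 2.1954*k^3 - 7.612*k^2 - 3.4288*k + 1.504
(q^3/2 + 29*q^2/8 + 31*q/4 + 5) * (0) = 0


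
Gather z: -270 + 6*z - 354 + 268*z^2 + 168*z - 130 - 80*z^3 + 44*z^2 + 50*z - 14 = -80*z^3 + 312*z^2 + 224*z - 768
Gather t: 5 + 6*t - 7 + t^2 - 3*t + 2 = t^2 + 3*t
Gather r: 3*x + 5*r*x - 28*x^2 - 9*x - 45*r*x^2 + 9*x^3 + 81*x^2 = r*(-45*x^2 + 5*x) + 9*x^3 + 53*x^2 - 6*x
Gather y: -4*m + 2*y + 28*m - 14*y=24*m - 12*y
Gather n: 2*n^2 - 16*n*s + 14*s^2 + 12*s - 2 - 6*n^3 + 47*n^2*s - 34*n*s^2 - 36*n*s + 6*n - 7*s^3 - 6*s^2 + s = -6*n^3 + n^2*(47*s + 2) + n*(-34*s^2 - 52*s + 6) - 7*s^3 + 8*s^2 + 13*s - 2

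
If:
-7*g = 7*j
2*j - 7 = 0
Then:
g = -7/2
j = 7/2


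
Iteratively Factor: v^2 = (v)*(v)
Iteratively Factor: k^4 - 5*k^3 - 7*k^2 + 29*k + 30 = (k - 3)*(k^3 - 2*k^2 - 13*k - 10) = (k - 3)*(k + 1)*(k^2 - 3*k - 10) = (k - 3)*(k + 1)*(k + 2)*(k - 5)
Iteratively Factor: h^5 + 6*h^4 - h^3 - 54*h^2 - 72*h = (h + 3)*(h^4 + 3*h^3 - 10*h^2 - 24*h) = h*(h + 3)*(h^3 + 3*h^2 - 10*h - 24) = h*(h + 2)*(h + 3)*(h^2 + h - 12) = h*(h - 3)*(h + 2)*(h + 3)*(h + 4)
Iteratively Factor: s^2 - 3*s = (s - 3)*(s)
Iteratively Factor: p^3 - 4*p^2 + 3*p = (p - 1)*(p^2 - 3*p) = p*(p - 1)*(p - 3)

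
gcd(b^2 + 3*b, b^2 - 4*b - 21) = b + 3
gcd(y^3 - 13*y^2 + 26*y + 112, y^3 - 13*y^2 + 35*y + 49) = y - 7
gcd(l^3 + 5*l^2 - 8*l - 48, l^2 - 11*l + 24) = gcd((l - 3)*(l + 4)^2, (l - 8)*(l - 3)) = l - 3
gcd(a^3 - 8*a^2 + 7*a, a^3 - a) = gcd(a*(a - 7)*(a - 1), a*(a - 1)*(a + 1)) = a^2 - a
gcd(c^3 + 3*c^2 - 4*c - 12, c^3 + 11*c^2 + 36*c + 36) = c^2 + 5*c + 6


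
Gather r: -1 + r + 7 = r + 6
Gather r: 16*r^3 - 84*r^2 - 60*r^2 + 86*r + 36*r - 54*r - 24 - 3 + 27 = 16*r^3 - 144*r^2 + 68*r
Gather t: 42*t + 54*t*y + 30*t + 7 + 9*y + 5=t*(54*y + 72) + 9*y + 12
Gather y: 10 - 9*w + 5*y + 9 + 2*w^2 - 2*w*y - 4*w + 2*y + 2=2*w^2 - 13*w + y*(7 - 2*w) + 21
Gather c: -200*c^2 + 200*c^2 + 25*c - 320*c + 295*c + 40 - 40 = 0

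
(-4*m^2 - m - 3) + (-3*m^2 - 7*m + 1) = -7*m^2 - 8*m - 2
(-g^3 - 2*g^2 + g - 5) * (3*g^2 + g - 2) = -3*g^5 - 7*g^4 + 3*g^3 - 10*g^2 - 7*g + 10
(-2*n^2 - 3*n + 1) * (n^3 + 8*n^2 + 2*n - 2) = -2*n^5 - 19*n^4 - 27*n^3 + 6*n^2 + 8*n - 2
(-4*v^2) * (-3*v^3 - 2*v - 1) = 12*v^5 + 8*v^3 + 4*v^2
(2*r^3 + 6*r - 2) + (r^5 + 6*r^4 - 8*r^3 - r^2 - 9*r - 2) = r^5 + 6*r^4 - 6*r^3 - r^2 - 3*r - 4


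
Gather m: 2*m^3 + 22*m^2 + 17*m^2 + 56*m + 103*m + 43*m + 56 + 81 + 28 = 2*m^3 + 39*m^2 + 202*m + 165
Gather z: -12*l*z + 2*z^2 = -12*l*z + 2*z^2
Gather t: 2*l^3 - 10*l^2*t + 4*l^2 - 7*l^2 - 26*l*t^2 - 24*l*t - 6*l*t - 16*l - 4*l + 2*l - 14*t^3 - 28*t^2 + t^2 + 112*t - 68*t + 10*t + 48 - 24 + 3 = 2*l^3 - 3*l^2 - 18*l - 14*t^3 + t^2*(-26*l - 27) + t*(-10*l^2 - 30*l + 54) + 27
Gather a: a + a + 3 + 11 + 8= 2*a + 22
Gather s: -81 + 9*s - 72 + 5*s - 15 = 14*s - 168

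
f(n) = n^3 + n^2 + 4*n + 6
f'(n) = 3*n^2 + 2*n + 4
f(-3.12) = -27.12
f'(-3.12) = 26.96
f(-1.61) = -2.02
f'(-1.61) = 8.56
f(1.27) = 14.74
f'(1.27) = 11.38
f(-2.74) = -18.02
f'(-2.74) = 21.04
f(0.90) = 11.14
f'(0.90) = 8.23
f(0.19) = 6.80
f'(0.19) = 4.49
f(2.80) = 46.99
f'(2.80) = 33.12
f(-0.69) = 3.39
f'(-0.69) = 4.05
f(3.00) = 54.00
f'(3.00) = 37.00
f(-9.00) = -678.00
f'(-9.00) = 229.00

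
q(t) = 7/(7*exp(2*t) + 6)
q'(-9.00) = 0.00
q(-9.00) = 1.17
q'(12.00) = 0.00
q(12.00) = 0.00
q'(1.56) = -0.08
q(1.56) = 0.04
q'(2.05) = -0.03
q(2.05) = 0.02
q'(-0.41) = -0.52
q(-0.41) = 0.77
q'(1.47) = -0.10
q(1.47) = 0.05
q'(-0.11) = -0.58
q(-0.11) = 0.60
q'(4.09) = -0.00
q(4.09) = 0.00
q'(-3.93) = -0.00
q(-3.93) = 1.17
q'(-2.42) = -0.02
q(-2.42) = 1.16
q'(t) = -98*exp(2*t)/(7*exp(2*t) + 6)^2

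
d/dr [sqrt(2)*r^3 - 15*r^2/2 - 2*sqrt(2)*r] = 3*sqrt(2)*r^2 - 15*r - 2*sqrt(2)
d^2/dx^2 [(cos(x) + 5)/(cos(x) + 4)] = (sin(x)^2 + 4*cos(x) + 1)/(cos(x) + 4)^3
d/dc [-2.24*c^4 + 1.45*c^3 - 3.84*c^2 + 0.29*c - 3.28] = -8.96*c^3 + 4.35*c^2 - 7.68*c + 0.29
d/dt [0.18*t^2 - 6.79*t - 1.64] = 0.36*t - 6.79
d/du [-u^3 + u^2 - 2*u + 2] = -3*u^2 + 2*u - 2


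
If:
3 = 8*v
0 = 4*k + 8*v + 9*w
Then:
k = -9*w/4 - 3/4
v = 3/8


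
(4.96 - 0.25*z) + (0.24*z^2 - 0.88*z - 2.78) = 0.24*z^2 - 1.13*z + 2.18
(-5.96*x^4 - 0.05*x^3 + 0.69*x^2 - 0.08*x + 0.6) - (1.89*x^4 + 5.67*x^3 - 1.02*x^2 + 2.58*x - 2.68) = -7.85*x^4 - 5.72*x^3 + 1.71*x^2 - 2.66*x + 3.28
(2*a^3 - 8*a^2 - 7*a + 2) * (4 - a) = -2*a^4 + 16*a^3 - 25*a^2 - 30*a + 8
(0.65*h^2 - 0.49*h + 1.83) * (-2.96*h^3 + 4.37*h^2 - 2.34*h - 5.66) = -1.924*h^5 + 4.2909*h^4 - 9.0791*h^3 + 5.4647*h^2 - 1.5088*h - 10.3578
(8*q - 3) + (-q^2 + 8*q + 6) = -q^2 + 16*q + 3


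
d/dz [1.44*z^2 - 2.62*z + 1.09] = 2.88*z - 2.62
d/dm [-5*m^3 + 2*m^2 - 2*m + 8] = -15*m^2 + 4*m - 2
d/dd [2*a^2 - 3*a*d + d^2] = -3*a + 2*d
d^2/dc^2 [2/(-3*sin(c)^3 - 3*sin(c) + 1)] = 6*(27*sin(c)^6 - 30*sin(c)^4 + 9*sin(c)^3 - 15*sin(c)^2 - 5*sin(c) - 6)/(3*sin(c)^3 + 3*sin(c) - 1)^3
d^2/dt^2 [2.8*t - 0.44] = 0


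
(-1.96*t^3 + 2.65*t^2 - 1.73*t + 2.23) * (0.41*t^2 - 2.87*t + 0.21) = -0.8036*t^5 + 6.7117*t^4 - 8.7264*t^3 + 6.4359*t^2 - 6.7634*t + 0.4683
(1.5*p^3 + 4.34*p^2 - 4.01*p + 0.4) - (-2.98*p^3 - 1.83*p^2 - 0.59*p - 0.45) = 4.48*p^3 + 6.17*p^2 - 3.42*p + 0.85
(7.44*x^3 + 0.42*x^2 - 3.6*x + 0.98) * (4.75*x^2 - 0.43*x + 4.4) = 35.34*x^5 - 1.2042*x^4 + 15.4554*x^3 + 8.051*x^2 - 16.2614*x + 4.312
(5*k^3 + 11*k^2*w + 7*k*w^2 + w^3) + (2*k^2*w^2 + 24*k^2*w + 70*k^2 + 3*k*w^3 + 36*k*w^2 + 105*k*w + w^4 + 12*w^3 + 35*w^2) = 5*k^3 + 2*k^2*w^2 + 35*k^2*w + 70*k^2 + 3*k*w^3 + 43*k*w^2 + 105*k*w + w^4 + 13*w^3 + 35*w^2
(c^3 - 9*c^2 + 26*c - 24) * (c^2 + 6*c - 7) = c^5 - 3*c^4 - 35*c^3 + 195*c^2 - 326*c + 168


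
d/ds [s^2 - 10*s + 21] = 2*s - 10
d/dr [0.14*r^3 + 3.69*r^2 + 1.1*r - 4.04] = 0.42*r^2 + 7.38*r + 1.1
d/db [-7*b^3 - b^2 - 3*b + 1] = -21*b^2 - 2*b - 3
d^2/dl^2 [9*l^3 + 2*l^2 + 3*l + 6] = 54*l + 4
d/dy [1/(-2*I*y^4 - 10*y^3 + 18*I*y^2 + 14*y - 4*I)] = (-4*I*y - 7)/(2*(y^6 - 8*I*y^5 - 26*y^4 + 44*I*y^3 + 41*y^2 - 20*I*y - 4))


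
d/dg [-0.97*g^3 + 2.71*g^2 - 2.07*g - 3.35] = -2.91*g^2 + 5.42*g - 2.07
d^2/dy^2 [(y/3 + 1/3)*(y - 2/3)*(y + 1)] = 2*y + 8/9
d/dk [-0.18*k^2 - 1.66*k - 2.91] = -0.36*k - 1.66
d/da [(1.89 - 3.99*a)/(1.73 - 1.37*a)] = (7.462182 - 5.909358*a)/(1.37*a - 1.73)^3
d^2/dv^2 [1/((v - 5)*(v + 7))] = 2*((v - 5)^2 + (v - 5)*(v + 7) + (v + 7)^2)/((v - 5)^3*(v + 7)^3)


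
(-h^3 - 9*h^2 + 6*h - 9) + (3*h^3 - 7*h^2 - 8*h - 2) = 2*h^3 - 16*h^2 - 2*h - 11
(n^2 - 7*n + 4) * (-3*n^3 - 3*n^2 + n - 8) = -3*n^5 + 18*n^4 + 10*n^3 - 27*n^2 + 60*n - 32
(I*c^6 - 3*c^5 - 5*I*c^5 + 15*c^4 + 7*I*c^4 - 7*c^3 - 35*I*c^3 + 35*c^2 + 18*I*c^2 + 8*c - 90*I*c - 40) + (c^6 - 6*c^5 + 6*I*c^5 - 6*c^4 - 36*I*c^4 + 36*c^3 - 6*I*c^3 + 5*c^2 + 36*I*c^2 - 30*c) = c^6 + I*c^6 - 9*c^5 + I*c^5 + 9*c^4 - 29*I*c^4 + 29*c^3 - 41*I*c^3 + 40*c^2 + 54*I*c^2 - 22*c - 90*I*c - 40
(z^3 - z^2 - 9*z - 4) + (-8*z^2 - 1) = z^3 - 9*z^2 - 9*z - 5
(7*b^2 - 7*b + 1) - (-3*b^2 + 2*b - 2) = 10*b^2 - 9*b + 3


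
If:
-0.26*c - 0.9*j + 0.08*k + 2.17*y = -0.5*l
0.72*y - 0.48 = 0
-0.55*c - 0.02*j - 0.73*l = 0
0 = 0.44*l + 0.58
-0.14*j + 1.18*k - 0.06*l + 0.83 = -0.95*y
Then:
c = 1.74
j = 0.26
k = -1.28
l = -1.32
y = 0.67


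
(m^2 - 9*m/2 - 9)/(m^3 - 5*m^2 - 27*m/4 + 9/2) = 2/(2*m - 1)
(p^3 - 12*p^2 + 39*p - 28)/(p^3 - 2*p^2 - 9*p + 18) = (p^3 - 12*p^2 + 39*p - 28)/(p^3 - 2*p^2 - 9*p + 18)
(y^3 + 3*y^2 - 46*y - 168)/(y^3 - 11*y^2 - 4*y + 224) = (y + 6)/(y - 8)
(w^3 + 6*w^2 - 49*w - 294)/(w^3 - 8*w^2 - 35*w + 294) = (w + 7)/(w - 7)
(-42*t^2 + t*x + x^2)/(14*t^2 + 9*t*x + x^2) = (-6*t + x)/(2*t + x)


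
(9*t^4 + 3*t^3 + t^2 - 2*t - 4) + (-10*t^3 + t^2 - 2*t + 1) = 9*t^4 - 7*t^3 + 2*t^2 - 4*t - 3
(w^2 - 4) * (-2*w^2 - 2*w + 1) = -2*w^4 - 2*w^3 + 9*w^2 + 8*w - 4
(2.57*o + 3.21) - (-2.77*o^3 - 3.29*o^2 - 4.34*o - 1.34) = 2.77*o^3 + 3.29*o^2 + 6.91*o + 4.55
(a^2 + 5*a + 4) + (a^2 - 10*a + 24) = 2*a^2 - 5*a + 28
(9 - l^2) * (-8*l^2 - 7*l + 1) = 8*l^4 + 7*l^3 - 73*l^2 - 63*l + 9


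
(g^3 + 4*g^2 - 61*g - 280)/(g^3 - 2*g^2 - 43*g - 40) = (g + 7)/(g + 1)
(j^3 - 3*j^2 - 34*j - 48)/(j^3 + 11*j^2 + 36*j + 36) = (j - 8)/(j + 6)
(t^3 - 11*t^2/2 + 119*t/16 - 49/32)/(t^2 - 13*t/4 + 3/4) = (8*t^2 - 42*t + 49)/(8*(t - 3))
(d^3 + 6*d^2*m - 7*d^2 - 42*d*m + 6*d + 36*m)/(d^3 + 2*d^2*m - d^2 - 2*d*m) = (d^2 + 6*d*m - 6*d - 36*m)/(d*(d + 2*m))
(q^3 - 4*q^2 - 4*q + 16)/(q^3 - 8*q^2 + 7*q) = (q^3 - 4*q^2 - 4*q + 16)/(q*(q^2 - 8*q + 7))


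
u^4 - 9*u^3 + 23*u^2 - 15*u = u*(u - 5)*(u - 3)*(u - 1)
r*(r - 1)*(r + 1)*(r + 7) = r^4 + 7*r^3 - r^2 - 7*r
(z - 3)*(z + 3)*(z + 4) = z^3 + 4*z^2 - 9*z - 36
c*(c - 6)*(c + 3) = c^3 - 3*c^2 - 18*c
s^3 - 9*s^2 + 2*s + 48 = (s - 8)*(s - 3)*(s + 2)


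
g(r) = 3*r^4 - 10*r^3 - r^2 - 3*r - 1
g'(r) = 12*r^3 - 30*r^2 - 2*r - 3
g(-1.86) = 101.38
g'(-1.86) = -180.29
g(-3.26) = 683.45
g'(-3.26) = -731.06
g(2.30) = -50.91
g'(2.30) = -20.30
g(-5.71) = 5034.30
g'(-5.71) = -3203.74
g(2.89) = -50.13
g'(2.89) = 30.31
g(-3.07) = 554.62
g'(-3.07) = -626.82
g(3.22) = -32.38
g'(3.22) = 80.14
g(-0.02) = -0.94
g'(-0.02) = -2.97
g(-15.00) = 185444.00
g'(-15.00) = -47223.00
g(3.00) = -46.00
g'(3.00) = 45.00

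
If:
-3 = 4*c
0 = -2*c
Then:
No Solution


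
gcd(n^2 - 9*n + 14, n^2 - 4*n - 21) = n - 7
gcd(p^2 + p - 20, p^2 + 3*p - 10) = p + 5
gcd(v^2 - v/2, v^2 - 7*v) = v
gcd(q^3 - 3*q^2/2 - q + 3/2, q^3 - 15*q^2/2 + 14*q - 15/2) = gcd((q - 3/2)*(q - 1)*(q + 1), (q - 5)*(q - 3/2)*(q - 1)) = q^2 - 5*q/2 + 3/2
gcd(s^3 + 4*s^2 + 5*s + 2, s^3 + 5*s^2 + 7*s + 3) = s^2 + 2*s + 1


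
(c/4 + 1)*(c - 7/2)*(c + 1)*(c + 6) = c^4/4 + 15*c^3/8 - 9*c^2/8 - 95*c/4 - 21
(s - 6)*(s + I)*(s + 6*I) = s^3 - 6*s^2 + 7*I*s^2 - 6*s - 42*I*s + 36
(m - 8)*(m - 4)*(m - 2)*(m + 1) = m^4 - 13*m^3 + 42*m^2 - 8*m - 64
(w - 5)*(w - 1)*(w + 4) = w^3 - 2*w^2 - 19*w + 20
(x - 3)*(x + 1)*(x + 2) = x^3 - 7*x - 6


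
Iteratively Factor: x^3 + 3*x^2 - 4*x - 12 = (x + 3)*(x^2 - 4) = (x + 2)*(x + 3)*(x - 2)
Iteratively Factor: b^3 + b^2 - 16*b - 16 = (b + 1)*(b^2 - 16) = (b + 1)*(b + 4)*(b - 4)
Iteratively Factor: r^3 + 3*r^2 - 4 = (r + 2)*(r^2 + r - 2) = (r + 2)^2*(r - 1)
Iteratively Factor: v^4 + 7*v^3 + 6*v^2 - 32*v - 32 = (v + 4)*(v^3 + 3*v^2 - 6*v - 8) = (v + 1)*(v + 4)*(v^2 + 2*v - 8) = (v - 2)*(v + 1)*(v + 4)*(v + 4)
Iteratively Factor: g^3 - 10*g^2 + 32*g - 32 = (g - 4)*(g^2 - 6*g + 8) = (g - 4)*(g - 2)*(g - 4)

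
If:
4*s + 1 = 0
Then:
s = -1/4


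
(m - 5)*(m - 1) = m^2 - 6*m + 5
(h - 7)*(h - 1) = h^2 - 8*h + 7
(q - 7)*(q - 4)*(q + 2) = q^3 - 9*q^2 + 6*q + 56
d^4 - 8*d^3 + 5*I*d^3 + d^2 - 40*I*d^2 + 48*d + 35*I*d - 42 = (d - 7)*(d - 1)*(d + 2*I)*(d + 3*I)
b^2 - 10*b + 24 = (b - 6)*(b - 4)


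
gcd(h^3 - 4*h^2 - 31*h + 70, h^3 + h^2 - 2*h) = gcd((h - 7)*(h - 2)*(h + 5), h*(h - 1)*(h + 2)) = 1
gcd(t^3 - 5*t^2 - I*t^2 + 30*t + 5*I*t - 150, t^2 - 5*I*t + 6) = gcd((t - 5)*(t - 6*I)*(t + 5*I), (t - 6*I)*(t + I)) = t - 6*I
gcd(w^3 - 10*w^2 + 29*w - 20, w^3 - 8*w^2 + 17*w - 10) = w^2 - 6*w + 5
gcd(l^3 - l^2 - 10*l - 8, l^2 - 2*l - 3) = l + 1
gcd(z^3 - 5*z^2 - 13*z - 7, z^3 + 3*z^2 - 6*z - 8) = z + 1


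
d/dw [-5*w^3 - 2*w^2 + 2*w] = -15*w^2 - 4*w + 2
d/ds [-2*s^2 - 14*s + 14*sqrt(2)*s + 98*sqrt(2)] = -4*s - 14 + 14*sqrt(2)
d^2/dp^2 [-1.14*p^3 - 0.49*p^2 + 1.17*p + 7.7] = -6.84*p - 0.98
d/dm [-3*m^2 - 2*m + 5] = -6*m - 2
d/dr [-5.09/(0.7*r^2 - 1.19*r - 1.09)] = (7.126*r - 6.0571)/(-0.7*r^2 + 1.19*r + 1.09)^2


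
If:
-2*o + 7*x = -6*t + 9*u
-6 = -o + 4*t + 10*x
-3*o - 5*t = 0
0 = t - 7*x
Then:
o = 210/149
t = -126/149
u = -434/447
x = -18/149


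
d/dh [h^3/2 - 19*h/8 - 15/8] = 3*h^2/2 - 19/8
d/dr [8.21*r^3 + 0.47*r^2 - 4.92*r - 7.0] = 24.63*r^2 + 0.94*r - 4.92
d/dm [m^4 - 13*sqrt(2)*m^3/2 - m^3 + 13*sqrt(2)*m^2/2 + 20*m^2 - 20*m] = 4*m^3 - 39*sqrt(2)*m^2/2 - 3*m^2 + 13*sqrt(2)*m + 40*m - 20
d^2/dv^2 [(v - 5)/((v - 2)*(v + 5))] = 2*(v^3 - 15*v^2 - 15*v - 65)/(v^6 + 9*v^5 - 3*v^4 - 153*v^3 + 30*v^2 + 900*v - 1000)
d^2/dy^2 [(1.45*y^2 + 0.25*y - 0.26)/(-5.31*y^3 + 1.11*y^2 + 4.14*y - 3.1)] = (-81.7686900000001*y^6 - 42.29415*y^5 - 94.442598*y^4 + 311.357754*y^3 - 12.925728*y^2 - 23.671836*y - 23.584088)/(149.721291*y^9 - 93.893013*y^8 - 330.568209*y^7 + 407.265543*y^6 + 148.100886*y^5 - 454.507578*y^4 + 167.603796*y^3 + 127.39698*y^2 - 119.3562*y + 29.791)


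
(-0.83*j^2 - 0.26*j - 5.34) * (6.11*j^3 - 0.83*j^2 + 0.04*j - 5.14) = -5.0713*j^5 - 0.8997*j^4 - 32.4448*j^3 + 8.688*j^2 + 1.1228*j + 27.4476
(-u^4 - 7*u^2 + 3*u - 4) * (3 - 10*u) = 10*u^5 - 3*u^4 + 70*u^3 - 51*u^2 + 49*u - 12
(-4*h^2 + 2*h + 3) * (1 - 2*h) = 8*h^3 - 8*h^2 - 4*h + 3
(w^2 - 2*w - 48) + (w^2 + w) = 2*w^2 - w - 48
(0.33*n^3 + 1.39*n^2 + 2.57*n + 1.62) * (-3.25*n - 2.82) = -1.0725*n^4 - 5.4481*n^3 - 12.2723*n^2 - 12.5124*n - 4.5684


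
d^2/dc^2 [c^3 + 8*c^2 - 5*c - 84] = 6*c + 16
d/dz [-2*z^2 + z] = 1 - 4*z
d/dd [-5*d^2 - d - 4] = -10*d - 1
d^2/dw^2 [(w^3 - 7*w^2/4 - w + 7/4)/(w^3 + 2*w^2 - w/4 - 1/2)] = 6*(-80*w^6 - 48*w^5 + 132*w^4 + 380*w^3 + 252*w^2 - 48*w + 33)/(64*w^9 + 384*w^8 + 720*w^7 + 224*w^6 - 564*w^5 - 312*w^4 + 143*w^3 + 90*w^2 - 12*w - 8)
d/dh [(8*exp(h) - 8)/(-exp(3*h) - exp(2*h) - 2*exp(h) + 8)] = 8*(-(1 - exp(h))*(3*exp(2*h) + 2*exp(h) + 2) - exp(3*h) - exp(2*h) - 2*exp(h) + 8)*exp(h)/(exp(3*h) + exp(2*h) + 2*exp(h) - 8)^2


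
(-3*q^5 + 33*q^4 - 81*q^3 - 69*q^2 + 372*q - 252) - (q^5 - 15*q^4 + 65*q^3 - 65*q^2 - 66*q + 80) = -4*q^5 + 48*q^4 - 146*q^3 - 4*q^2 + 438*q - 332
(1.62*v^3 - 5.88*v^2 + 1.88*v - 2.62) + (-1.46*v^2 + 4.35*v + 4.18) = 1.62*v^3 - 7.34*v^2 + 6.23*v + 1.56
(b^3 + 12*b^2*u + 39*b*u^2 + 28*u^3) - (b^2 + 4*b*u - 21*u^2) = b^3 + 12*b^2*u - b^2 + 39*b*u^2 - 4*b*u + 28*u^3 + 21*u^2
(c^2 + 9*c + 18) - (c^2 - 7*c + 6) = 16*c + 12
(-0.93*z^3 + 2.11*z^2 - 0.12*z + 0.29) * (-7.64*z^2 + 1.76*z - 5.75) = 7.1052*z^5 - 17.7572*z^4 + 9.9779*z^3 - 14.5593*z^2 + 1.2004*z - 1.6675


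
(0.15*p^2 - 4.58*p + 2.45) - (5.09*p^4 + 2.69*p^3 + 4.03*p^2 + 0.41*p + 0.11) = -5.09*p^4 - 2.69*p^3 - 3.88*p^2 - 4.99*p + 2.34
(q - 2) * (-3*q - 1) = -3*q^2 + 5*q + 2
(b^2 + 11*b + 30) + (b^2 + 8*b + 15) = 2*b^2 + 19*b + 45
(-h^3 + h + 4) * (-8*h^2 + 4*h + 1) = 8*h^5 - 4*h^4 - 9*h^3 - 28*h^2 + 17*h + 4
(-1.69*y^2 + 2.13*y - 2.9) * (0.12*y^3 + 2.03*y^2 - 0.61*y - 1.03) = -0.2028*y^5 - 3.1751*y^4 + 5.0068*y^3 - 5.4456*y^2 - 0.4249*y + 2.987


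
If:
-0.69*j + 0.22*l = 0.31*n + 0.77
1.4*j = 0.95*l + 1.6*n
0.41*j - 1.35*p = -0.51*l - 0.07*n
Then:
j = 0.851388130170126*p - 0.562973115342594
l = 2.02542141407835*p + 0.566353207429374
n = -0.457629350710161*p - 0.828873692835961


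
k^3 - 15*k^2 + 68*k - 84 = (k - 7)*(k - 6)*(k - 2)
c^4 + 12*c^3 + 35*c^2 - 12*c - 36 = (c - 1)*(c + 1)*(c + 6)^2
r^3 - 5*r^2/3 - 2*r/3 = r*(r - 2)*(r + 1/3)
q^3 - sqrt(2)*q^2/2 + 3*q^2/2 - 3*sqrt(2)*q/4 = q*(q + 3/2)*(q - sqrt(2)/2)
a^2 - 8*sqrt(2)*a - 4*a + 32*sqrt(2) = (a - 4)*(a - 8*sqrt(2))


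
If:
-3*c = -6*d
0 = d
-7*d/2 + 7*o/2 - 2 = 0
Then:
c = 0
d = 0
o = 4/7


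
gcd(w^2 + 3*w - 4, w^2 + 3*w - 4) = w^2 + 3*w - 4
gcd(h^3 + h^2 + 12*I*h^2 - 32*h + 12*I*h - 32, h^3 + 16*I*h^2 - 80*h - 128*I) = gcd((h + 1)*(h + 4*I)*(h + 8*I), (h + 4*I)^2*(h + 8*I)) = h^2 + 12*I*h - 32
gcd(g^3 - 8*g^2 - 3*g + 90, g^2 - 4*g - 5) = g - 5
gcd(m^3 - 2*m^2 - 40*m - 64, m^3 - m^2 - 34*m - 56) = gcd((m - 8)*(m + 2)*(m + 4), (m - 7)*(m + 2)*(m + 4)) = m^2 + 6*m + 8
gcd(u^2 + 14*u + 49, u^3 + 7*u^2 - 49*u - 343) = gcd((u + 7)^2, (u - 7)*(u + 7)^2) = u^2 + 14*u + 49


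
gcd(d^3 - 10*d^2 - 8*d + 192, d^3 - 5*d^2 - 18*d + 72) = d^2 - 2*d - 24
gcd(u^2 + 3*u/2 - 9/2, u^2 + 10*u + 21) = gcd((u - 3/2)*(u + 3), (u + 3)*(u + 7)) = u + 3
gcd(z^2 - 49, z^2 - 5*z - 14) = z - 7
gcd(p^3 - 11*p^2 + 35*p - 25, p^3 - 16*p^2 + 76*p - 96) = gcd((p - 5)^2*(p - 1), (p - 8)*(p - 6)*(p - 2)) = 1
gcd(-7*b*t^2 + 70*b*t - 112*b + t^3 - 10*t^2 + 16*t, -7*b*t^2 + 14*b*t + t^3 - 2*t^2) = -7*b*t + 14*b + t^2 - 2*t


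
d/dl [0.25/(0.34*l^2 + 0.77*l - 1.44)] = (-0.17*l - 0.1925)/(0.34*l^2 + 0.77*l - 1.44)^2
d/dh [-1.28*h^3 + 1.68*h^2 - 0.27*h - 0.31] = -3.84*h^2 + 3.36*h - 0.27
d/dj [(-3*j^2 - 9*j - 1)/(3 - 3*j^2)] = (-9*j^2 - 8*j - 9)/(3*(j^4 - 2*j^2 + 1))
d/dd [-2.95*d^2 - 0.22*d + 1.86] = -5.9*d - 0.22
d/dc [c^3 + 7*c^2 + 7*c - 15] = 3*c^2 + 14*c + 7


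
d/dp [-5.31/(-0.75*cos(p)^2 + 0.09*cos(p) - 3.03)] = (7.965*cos(p) - 0.4779)*sin(p)/(0.75*cos(p)^2 - 0.09*cos(p) + 3.03)^2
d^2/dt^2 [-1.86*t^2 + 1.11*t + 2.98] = -3.72000000000000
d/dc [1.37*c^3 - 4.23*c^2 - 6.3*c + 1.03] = 4.11*c^2 - 8.46*c - 6.3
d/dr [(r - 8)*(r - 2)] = 2*r - 10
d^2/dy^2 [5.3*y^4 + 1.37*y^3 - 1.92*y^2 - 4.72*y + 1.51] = 63.6*y^2 + 8.22*y - 3.84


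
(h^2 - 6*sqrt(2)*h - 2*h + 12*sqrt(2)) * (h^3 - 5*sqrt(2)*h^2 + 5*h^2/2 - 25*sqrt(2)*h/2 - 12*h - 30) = h^5 - 11*sqrt(2)*h^4 + h^4/2 - 11*sqrt(2)*h^3/2 + 43*h^3 + 24*h^2 + 127*sqrt(2)*h^2 - 240*h + 36*sqrt(2)*h - 360*sqrt(2)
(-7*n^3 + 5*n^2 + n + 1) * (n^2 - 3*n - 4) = -7*n^5 + 26*n^4 + 14*n^3 - 22*n^2 - 7*n - 4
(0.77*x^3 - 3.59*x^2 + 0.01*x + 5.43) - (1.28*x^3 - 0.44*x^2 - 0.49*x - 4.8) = -0.51*x^3 - 3.15*x^2 + 0.5*x + 10.23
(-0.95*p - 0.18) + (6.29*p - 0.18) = 5.34*p - 0.36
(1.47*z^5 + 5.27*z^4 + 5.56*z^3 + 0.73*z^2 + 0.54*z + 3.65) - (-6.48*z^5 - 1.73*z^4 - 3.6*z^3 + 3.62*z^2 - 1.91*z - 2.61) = 7.95*z^5 + 7.0*z^4 + 9.16*z^3 - 2.89*z^2 + 2.45*z + 6.26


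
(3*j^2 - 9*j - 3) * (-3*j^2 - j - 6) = -9*j^4 + 24*j^3 + 57*j + 18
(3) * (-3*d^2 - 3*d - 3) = -9*d^2 - 9*d - 9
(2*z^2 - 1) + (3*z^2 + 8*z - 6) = 5*z^2 + 8*z - 7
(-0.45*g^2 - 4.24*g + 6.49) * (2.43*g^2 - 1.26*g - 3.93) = -1.0935*g^4 - 9.7362*g^3 + 22.8816*g^2 + 8.4858*g - 25.5057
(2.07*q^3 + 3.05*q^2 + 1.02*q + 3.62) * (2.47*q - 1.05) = 5.1129*q^4 + 5.36*q^3 - 0.6831*q^2 + 7.8704*q - 3.801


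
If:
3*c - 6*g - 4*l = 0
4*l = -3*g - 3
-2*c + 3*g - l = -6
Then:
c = -6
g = -5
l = 3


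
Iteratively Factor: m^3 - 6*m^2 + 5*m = (m)*(m^2 - 6*m + 5) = m*(m - 5)*(m - 1)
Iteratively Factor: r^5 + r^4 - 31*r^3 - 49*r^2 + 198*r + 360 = (r + 4)*(r^4 - 3*r^3 - 19*r^2 + 27*r + 90) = (r + 3)*(r + 4)*(r^3 - 6*r^2 - r + 30) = (r - 5)*(r + 3)*(r + 4)*(r^2 - r - 6) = (r - 5)*(r - 3)*(r + 3)*(r + 4)*(r + 2)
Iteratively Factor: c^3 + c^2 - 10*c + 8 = (c + 4)*(c^2 - 3*c + 2) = (c - 2)*(c + 4)*(c - 1)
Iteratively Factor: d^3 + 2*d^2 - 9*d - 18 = (d - 3)*(d^2 + 5*d + 6) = (d - 3)*(d + 2)*(d + 3)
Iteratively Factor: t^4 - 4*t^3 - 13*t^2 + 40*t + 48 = (t - 4)*(t^3 - 13*t - 12) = (t - 4)*(t + 3)*(t^2 - 3*t - 4) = (t - 4)*(t + 1)*(t + 3)*(t - 4)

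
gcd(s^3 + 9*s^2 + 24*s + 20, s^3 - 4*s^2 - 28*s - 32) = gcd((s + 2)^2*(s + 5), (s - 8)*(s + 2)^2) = s^2 + 4*s + 4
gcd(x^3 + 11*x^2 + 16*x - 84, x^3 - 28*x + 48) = x^2 + 4*x - 12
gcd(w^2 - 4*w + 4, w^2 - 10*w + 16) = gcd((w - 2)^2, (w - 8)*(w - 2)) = w - 2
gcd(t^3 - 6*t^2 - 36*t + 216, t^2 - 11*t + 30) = t - 6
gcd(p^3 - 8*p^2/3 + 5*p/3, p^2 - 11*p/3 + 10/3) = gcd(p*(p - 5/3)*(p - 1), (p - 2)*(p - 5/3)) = p - 5/3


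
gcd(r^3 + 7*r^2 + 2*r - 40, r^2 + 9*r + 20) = r^2 + 9*r + 20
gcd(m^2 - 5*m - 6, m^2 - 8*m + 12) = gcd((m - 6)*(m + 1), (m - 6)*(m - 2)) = m - 6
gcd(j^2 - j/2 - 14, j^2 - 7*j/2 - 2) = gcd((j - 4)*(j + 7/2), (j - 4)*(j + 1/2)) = j - 4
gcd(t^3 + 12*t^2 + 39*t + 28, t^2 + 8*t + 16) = t + 4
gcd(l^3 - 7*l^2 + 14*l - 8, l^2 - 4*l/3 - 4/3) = l - 2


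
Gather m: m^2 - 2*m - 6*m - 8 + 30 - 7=m^2 - 8*m + 15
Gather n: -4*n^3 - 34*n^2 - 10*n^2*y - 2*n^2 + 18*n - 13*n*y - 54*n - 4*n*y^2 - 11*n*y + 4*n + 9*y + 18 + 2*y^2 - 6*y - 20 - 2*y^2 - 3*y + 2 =-4*n^3 + n^2*(-10*y - 36) + n*(-4*y^2 - 24*y - 32)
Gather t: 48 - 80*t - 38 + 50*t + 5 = 15 - 30*t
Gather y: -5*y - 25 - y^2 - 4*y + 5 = -y^2 - 9*y - 20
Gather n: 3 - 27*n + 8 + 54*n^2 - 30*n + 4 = 54*n^2 - 57*n + 15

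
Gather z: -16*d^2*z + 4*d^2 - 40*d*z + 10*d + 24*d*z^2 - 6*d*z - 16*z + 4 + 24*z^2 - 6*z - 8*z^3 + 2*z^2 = 4*d^2 + 10*d - 8*z^3 + z^2*(24*d + 26) + z*(-16*d^2 - 46*d - 22) + 4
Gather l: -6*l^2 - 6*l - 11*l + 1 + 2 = -6*l^2 - 17*l + 3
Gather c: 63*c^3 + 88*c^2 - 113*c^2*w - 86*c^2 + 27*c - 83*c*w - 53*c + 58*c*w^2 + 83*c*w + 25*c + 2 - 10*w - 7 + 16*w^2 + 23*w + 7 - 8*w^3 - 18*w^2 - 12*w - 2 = 63*c^3 + c^2*(2 - 113*w) + c*(58*w^2 - 1) - 8*w^3 - 2*w^2 + w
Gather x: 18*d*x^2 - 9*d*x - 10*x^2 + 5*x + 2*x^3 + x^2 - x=2*x^3 + x^2*(18*d - 9) + x*(4 - 9*d)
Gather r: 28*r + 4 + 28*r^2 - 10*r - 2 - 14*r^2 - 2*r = 14*r^2 + 16*r + 2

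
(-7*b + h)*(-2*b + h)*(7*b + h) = 98*b^3 - 49*b^2*h - 2*b*h^2 + h^3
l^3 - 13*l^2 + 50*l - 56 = (l - 7)*(l - 4)*(l - 2)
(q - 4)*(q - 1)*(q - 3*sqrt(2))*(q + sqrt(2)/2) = q^4 - 5*q^3 - 5*sqrt(2)*q^3/2 + q^2 + 25*sqrt(2)*q^2/2 - 10*sqrt(2)*q + 15*q - 12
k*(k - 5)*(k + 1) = k^3 - 4*k^2 - 5*k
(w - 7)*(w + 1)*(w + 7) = w^3 + w^2 - 49*w - 49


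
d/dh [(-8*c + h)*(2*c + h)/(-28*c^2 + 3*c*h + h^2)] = 3*c*(72*c^2 - 8*c*h + 3*h^2)/(784*c^4 - 168*c^3*h - 47*c^2*h^2 + 6*c*h^3 + h^4)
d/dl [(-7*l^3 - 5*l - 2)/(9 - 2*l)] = 7*(4*l^3 - 27*l^2 - 7)/(4*l^2 - 36*l + 81)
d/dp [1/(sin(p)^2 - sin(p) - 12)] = (1 - 2*sin(p))*cos(p)/(sin(p) + cos(p)^2 + 11)^2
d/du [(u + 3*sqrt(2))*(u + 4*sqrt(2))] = 2*u + 7*sqrt(2)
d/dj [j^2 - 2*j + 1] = 2*j - 2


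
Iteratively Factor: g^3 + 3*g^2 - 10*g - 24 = (g + 4)*(g^2 - g - 6) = (g - 3)*(g + 4)*(g + 2)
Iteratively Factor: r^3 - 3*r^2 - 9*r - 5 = (r + 1)*(r^2 - 4*r - 5) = (r - 5)*(r + 1)*(r + 1)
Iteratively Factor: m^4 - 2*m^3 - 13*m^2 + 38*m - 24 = (m - 3)*(m^3 + m^2 - 10*m + 8) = (m - 3)*(m - 2)*(m^2 + 3*m - 4) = (m - 3)*(m - 2)*(m + 4)*(m - 1)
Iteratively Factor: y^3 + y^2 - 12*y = (y + 4)*(y^2 - 3*y) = y*(y + 4)*(y - 3)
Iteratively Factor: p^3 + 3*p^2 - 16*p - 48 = (p + 4)*(p^2 - p - 12) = (p + 3)*(p + 4)*(p - 4)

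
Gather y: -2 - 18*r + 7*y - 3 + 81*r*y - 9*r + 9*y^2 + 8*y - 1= -27*r + 9*y^2 + y*(81*r + 15) - 6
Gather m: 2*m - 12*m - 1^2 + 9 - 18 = -10*m - 10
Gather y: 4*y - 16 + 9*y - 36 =13*y - 52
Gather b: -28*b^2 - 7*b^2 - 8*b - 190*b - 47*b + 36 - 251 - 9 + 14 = -35*b^2 - 245*b - 210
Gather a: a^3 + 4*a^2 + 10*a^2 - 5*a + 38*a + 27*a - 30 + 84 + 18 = a^3 + 14*a^2 + 60*a + 72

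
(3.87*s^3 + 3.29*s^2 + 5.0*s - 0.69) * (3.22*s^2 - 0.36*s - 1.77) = 12.4614*s^5 + 9.2006*s^4 + 8.0657*s^3 - 9.8451*s^2 - 8.6016*s + 1.2213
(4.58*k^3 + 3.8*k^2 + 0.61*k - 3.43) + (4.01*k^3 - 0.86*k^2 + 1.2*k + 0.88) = 8.59*k^3 + 2.94*k^2 + 1.81*k - 2.55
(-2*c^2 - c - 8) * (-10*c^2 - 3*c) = 20*c^4 + 16*c^3 + 83*c^2 + 24*c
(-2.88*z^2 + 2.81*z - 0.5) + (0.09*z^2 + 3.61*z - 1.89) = -2.79*z^2 + 6.42*z - 2.39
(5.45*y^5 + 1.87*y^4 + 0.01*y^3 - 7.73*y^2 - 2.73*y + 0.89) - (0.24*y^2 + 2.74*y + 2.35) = 5.45*y^5 + 1.87*y^4 + 0.01*y^3 - 7.97*y^2 - 5.47*y - 1.46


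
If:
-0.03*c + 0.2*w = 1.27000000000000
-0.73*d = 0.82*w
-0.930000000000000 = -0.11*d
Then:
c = -92.51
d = 8.45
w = -7.53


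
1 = 1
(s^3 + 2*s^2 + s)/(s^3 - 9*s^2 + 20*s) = (s^2 + 2*s + 1)/(s^2 - 9*s + 20)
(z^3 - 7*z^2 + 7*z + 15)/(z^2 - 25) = (z^2 - 2*z - 3)/(z + 5)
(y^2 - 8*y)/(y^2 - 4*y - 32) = y/(y + 4)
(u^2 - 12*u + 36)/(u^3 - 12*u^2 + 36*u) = 1/u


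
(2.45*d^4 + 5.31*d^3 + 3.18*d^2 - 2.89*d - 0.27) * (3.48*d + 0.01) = 8.526*d^5 + 18.5033*d^4 + 11.1195*d^3 - 10.0254*d^2 - 0.9685*d - 0.0027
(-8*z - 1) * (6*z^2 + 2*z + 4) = -48*z^3 - 22*z^2 - 34*z - 4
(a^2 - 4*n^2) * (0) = 0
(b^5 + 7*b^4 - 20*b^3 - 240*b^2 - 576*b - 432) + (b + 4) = b^5 + 7*b^4 - 20*b^3 - 240*b^2 - 575*b - 428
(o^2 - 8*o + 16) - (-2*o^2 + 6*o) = 3*o^2 - 14*o + 16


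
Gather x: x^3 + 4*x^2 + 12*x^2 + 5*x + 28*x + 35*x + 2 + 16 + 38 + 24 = x^3 + 16*x^2 + 68*x + 80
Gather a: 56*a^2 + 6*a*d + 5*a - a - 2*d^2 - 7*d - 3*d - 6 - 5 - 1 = 56*a^2 + a*(6*d + 4) - 2*d^2 - 10*d - 12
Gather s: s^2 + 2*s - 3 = s^2 + 2*s - 3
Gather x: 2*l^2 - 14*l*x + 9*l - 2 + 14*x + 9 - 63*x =2*l^2 + 9*l + x*(-14*l - 49) + 7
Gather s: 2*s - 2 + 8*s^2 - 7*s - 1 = 8*s^2 - 5*s - 3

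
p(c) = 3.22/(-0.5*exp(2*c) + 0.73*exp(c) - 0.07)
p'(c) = 3.22*(1.0*exp(2*c) - 0.73*exp(c))/(-0.5*exp(2*c) + 0.73*exp(c) - 0.07)^2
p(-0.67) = 18.65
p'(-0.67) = -12.07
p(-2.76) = -124.81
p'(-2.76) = -204.13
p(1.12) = -1.27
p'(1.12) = 3.60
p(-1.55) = 51.59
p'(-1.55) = -90.83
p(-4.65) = -51.06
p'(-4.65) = -5.58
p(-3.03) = -89.70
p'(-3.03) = -82.30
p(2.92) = -0.02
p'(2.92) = 0.04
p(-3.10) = -84.45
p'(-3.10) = -68.34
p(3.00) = -0.02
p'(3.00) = 0.04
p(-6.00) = -47.22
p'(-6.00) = -1.25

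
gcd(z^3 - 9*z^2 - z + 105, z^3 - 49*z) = z - 7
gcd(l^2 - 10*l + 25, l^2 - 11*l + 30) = l - 5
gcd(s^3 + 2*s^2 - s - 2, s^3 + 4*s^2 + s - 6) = s^2 + s - 2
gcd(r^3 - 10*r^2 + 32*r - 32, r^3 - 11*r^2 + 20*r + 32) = r - 4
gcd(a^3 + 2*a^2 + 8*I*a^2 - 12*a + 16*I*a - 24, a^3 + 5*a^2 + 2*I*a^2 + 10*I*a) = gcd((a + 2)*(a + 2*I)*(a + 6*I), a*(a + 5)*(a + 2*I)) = a + 2*I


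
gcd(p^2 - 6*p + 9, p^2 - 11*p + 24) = p - 3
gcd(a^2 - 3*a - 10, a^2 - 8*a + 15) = a - 5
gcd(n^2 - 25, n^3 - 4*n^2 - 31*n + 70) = n + 5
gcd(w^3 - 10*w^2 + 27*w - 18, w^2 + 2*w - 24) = 1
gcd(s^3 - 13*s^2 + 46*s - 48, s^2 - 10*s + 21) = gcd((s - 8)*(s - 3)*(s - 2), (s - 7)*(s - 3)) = s - 3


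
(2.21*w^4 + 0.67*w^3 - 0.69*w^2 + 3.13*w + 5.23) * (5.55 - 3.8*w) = -8.398*w^5 + 9.7195*w^4 + 6.3405*w^3 - 15.7235*w^2 - 2.5025*w + 29.0265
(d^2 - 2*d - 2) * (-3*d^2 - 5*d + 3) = -3*d^4 + d^3 + 19*d^2 + 4*d - 6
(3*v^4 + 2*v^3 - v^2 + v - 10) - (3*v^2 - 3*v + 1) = 3*v^4 + 2*v^3 - 4*v^2 + 4*v - 11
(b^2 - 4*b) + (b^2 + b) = 2*b^2 - 3*b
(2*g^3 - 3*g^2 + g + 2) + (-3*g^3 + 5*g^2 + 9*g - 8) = -g^3 + 2*g^2 + 10*g - 6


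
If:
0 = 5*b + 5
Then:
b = -1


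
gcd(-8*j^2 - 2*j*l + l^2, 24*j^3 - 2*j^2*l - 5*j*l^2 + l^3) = 8*j^2 + 2*j*l - l^2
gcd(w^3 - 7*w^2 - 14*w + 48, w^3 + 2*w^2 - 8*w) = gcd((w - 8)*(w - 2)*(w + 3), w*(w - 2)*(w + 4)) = w - 2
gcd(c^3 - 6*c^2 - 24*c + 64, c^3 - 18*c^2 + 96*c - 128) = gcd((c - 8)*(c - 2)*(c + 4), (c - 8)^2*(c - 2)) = c^2 - 10*c + 16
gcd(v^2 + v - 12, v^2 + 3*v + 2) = 1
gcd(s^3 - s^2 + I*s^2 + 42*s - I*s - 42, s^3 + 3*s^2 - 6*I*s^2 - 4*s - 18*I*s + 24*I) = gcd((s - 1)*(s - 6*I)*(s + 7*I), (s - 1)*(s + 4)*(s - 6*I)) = s^2 + s*(-1 - 6*I) + 6*I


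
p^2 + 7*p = p*(p + 7)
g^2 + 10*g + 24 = (g + 4)*(g + 6)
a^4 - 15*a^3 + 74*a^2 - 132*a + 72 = (a - 6)^2*(a - 2)*(a - 1)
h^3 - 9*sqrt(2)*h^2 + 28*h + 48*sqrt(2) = (h - 6*sqrt(2))*(h - 4*sqrt(2))*(h + sqrt(2))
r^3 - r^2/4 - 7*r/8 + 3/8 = (r - 3/4)*(r - 1/2)*(r + 1)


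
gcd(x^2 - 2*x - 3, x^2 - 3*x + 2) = 1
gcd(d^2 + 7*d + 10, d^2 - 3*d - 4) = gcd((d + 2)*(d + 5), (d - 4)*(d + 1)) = 1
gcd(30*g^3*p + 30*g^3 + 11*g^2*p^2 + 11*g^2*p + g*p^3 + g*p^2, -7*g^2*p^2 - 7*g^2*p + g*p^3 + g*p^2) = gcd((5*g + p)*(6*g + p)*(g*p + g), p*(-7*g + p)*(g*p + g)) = g*p + g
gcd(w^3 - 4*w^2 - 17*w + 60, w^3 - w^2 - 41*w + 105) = w^2 - 8*w + 15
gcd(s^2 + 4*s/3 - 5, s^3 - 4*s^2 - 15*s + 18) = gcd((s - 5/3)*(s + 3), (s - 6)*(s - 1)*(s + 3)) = s + 3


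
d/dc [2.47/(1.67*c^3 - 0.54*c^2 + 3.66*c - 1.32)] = (-12.3747*c^2 + 2.6676*c - 9.0402)/(1.67*c^3 - 0.54*c^2 + 3.66*c - 1.32)^2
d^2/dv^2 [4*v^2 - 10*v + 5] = 8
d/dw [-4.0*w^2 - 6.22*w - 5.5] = -8.0*w - 6.22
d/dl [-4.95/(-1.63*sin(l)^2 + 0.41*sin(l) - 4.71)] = (2.0295 - 16.137*sin(l))*cos(l)/(1.63*sin(l)^2 - 0.41*sin(l) + 4.71)^2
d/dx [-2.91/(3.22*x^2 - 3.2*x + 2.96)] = (18.7404*x - 9.312)/(3.22*x^2 - 3.2*x + 2.96)^2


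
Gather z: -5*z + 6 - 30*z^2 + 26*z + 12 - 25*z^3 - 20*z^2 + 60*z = -25*z^3 - 50*z^2 + 81*z + 18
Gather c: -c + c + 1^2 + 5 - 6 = 0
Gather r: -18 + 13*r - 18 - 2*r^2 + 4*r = -2*r^2 + 17*r - 36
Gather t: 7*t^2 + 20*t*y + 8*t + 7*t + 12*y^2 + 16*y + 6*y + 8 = 7*t^2 + t*(20*y + 15) + 12*y^2 + 22*y + 8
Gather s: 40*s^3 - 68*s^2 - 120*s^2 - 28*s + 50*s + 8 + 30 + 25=40*s^3 - 188*s^2 + 22*s + 63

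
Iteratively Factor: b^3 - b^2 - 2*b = (b)*(b^2 - b - 2) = b*(b - 2)*(b + 1)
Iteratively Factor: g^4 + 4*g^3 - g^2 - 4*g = (g + 4)*(g^3 - g) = g*(g + 4)*(g^2 - 1) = g*(g - 1)*(g + 4)*(g + 1)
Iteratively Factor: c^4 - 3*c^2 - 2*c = (c - 2)*(c^3 + 2*c^2 + c) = (c - 2)*(c + 1)*(c^2 + c) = c*(c - 2)*(c + 1)*(c + 1)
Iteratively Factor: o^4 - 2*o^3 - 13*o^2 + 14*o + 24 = (o + 1)*(o^3 - 3*o^2 - 10*o + 24) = (o + 1)*(o + 3)*(o^2 - 6*o + 8) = (o - 2)*(o + 1)*(o + 3)*(o - 4)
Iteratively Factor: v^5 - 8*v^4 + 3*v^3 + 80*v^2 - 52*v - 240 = (v + 2)*(v^4 - 10*v^3 + 23*v^2 + 34*v - 120) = (v + 2)^2*(v^3 - 12*v^2 + 47*v - 60) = (v - 5)*(v + 2)^2*(v^2 - 7*v + 12) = (v - 5)*(v - 4)*(v + 2)^2*(v - 3)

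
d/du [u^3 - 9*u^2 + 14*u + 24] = 3*u^2 - 18*u + 14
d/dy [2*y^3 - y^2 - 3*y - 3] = 6*y^2 - 2*y - 3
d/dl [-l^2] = -2*l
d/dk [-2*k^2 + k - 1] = 1 - 4*k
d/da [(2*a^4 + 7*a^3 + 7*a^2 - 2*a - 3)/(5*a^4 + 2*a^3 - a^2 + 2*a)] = (-31*a^6 - 74*a^5 + 21*a^4 + 96*a^3 + 30*a^2 - 6*a + 6)/(a^2*(25*a^6 + 20*a^5 - 6*a^4 + 16*a^3 + 9*a^2 - 4*a + 4))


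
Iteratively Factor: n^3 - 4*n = (n)*(n^2 - 4) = n*(n + 2)*(n - 2)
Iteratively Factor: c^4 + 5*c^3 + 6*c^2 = (c + 3)*(c^3 + 2*c^2) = c*(c + 3)*(c^2 + 2*c) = c^2*(c + 3)*(c + 2)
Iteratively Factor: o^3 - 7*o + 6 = (o - 1)*(o^2 + o - 6) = (o - 2)*(o - 1)*(o + 3)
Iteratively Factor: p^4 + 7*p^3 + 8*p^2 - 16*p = (p + 4)*(p^3 + 3*p^2 - 4*p) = (p - 1)*(p + 4)*(p^2 + 4*p) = p*(p - 1)*(p + 4)*(p + 4)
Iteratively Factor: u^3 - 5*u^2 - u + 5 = (u - 5)*(u^2 - 1) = (u - 5)*(u + 1)*(u - 1)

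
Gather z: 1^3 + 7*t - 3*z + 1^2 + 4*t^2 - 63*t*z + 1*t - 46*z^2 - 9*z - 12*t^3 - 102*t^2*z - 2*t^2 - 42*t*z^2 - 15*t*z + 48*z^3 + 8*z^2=-12*t^3 + 2*t^2 + 8*t + 48*z^3 + z^2*(-42*t - 38) + z*(-102*t^2 - 78*t - 12) + 2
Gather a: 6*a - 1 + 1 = 6*a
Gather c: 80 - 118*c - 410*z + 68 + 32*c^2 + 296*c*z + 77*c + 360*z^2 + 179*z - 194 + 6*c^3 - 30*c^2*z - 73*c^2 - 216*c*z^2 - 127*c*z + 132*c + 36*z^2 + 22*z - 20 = 6*c^3 + c^2*(-30*z - 41) + c*(-216*z^2 + 169*z + 91) + 396*z^2 - 209*z - 66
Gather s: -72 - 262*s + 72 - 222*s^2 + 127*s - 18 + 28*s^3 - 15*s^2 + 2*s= 28*s^3 - 237*s^2 - 133*s - 18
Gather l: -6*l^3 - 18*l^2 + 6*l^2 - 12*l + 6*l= -6*l^3 - 12*l^2 - 6*l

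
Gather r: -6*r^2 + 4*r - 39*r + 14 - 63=-6*r^2 - 35*r - 49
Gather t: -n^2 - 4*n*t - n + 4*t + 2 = -n^2 - n + t*(4 - 4*n) + 2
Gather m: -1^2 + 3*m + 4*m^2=4*m^2 + 3*m - 1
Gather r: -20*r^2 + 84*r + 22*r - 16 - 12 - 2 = -20*r^2 + 106*r - 30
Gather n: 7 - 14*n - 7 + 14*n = 0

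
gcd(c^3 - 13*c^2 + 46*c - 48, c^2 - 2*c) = c - 2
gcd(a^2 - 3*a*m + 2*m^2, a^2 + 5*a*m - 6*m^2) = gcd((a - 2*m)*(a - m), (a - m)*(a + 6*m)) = a - m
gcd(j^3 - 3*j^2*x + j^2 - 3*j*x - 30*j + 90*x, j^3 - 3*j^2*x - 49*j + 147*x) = -j + 3*x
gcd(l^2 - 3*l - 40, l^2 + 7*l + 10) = l + 5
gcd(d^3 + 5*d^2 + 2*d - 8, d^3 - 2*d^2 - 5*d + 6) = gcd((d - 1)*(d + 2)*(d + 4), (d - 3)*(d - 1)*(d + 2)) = d^2 + d - 2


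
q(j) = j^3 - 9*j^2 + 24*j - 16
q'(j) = 3*j^2 - 18*j + 24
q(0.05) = -14.82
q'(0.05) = 23.11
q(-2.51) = -148.75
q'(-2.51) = 88.08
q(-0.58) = -33.14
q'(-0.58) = 35.45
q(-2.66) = -162.34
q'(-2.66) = 93.11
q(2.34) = 3.69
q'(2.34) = -1.69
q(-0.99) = -49.55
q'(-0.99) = 44.76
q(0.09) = -13.91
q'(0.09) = 22.40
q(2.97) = 2.09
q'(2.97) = -3.00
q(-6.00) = -700.00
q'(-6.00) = 240.00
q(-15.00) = -5776.00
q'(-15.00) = 969.00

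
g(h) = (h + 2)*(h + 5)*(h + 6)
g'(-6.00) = 4.00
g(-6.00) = 0.00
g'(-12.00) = 172.00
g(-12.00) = -420.00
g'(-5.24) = -1.87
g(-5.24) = 0.59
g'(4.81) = 246.47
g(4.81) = 722.17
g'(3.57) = 183.05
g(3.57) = 456.82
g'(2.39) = 131.28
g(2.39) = 272.19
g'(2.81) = 148.75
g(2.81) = 330.96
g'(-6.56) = 10.54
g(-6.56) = -3.98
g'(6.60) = 354.28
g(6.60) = 1256.98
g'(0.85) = 76.27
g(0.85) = 114.21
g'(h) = (h + 2)*(h + 5) + (h + 2)*(h + 6) + (h + 5)*(h + 6) = 3*h^2 + 26*h + 52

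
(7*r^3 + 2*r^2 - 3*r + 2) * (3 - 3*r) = -21*r^4 + 15*r^3 + 15*r^2 - 15*r + 6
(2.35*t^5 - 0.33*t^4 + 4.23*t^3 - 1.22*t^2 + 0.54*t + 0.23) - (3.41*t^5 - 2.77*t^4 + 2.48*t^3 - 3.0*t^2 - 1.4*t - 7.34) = -1.06*t^5 + 2.44*t^4 + 1.75*t^3 + 1.78*t^2 + 1.94*t + 7.57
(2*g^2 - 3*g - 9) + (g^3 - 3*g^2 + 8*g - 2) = g^3 - g^2 + 5*g - 11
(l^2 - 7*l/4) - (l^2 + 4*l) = -23*l/4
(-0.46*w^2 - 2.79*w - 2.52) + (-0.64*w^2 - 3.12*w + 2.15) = -1.1*w^2 - 5.91*w - 0.37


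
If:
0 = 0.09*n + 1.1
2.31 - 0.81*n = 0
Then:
No Solution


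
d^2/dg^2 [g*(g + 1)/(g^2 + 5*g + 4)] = -8/(g^3 + 12*g^2 + 48*g + 64)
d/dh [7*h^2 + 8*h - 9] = 14*h + 8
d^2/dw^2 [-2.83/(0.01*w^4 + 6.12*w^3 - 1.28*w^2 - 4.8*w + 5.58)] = ((0.3396*w^2 + 103.9176*w - 7.2448)*(0.01*w^4 + 6.12*w^3 - 1.28*w^2 - 4.8*w + 5.58) - 2.83*(0.04*w^3 + 18.36*w^2 - 2.56*w - 4.8)*(0.08*w^3 + 36.72*w^2 - 5.12*w - 9.6))/(0.01*w^4 + 6.12*w^3 - 1.28*w^2 - 4.8*w + 5.58)^3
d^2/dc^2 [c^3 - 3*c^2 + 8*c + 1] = 6*c - 6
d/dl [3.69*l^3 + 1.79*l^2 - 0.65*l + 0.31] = 11.07*l^2 + 3.58*l - 0.65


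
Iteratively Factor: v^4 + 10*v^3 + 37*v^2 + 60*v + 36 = (v + 3)*(v^3 + 7*v^2 + 16*v + 12) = (v + 2)*(v + 3)*(v^2 + 5*v + 6) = (v + 2)*(v + 3)^2*(v + 2)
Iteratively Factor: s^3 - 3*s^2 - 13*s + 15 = (s + 3)*(s^2 - 6*s + 5) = (s - 1)*(s + 3)*(s - 5)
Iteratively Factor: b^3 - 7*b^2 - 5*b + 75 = (b - 5)*(b^2 - 2*b - 15) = (b - 5)*(b + 3)*(b - 5)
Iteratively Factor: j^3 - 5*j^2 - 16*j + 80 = (j - 5)*(j^2 - 16) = (j - 5)*(j - 4)*(j + 4)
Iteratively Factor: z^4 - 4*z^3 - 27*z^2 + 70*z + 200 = (z + 4)*(z^3 - 8*z^2 + 5*z + 50) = (z - 5)*(z + 4)*(z^2 - 3*z - 10) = (z - 5)*(z + 2)*(z + 4)*(z - 5)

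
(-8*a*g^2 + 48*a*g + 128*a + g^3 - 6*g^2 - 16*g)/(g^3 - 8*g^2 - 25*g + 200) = (-8*a*g - 16*a + g^2 + 2*g)/(g^2 - 25)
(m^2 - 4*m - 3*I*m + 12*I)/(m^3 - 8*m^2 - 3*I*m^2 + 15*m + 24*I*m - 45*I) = (m - 4)/(m^2 - 8*m + 15)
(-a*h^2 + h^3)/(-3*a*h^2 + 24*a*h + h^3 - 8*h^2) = h*(a - h)/(3*a*h - 24*a - h^2 + 8*h)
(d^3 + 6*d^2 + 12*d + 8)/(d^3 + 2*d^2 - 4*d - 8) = (d + 2)/(d - 2)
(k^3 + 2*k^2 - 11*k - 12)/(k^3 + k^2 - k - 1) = (k^2 + k - 12)/(k^2 - 1)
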